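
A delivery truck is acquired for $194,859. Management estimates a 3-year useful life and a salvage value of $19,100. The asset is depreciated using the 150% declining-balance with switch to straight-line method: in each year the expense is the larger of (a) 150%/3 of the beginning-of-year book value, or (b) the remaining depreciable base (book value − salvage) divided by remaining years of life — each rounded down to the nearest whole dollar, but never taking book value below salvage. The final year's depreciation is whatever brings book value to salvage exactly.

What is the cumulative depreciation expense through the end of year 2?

$146,144

Depreciable base = $194,859 − $19,100 = $175,759.
Year 1: DB = ⌊$194,859 × 150%/3⌋ = $97,429; SL = ⌊$175,759/3⌋ = $58,586 → take DB $97,429. Book value $97,430.
Year 2: DB = ⌊$97,430 × 150%/3⌋ = $48,715; SL = ⌊$78,330/2⌋ = $39,165 → take DB $48,715. Book value $48,715.
Accumulated through year 2 = $194,859 − $48,715 = $146,144.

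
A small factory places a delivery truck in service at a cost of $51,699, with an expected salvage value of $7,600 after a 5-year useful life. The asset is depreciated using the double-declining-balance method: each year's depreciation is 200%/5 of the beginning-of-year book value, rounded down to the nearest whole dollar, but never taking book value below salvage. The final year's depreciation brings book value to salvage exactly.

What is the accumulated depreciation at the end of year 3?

$40,531

Depreciable base = $51,699 − $7,600 = $44,099.
Year 1: ⌊$51,699 × 200%/5⌋ = $20,679. Book value $31,020.
Year 2: ⌊$31,020 × 200%/5⌋ = $12,408. Book value $18,612.
Year 3: ⌊$18,612 × 200%/5⌋ = $7,444. Book value $11,168.
Accumulated through year 3 = $51,699 − $11,168 = $40,531.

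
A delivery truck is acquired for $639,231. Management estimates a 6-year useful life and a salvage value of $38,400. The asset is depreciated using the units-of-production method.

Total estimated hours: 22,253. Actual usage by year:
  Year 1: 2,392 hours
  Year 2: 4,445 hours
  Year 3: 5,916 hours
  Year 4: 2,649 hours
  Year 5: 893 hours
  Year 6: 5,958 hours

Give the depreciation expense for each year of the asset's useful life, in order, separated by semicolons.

$64,584; $120,015; $159,732; $71,523; $24,111; $160,866

Depreciable base = $639,231 − $38,400 = $600,831.
Rate = $600,831 / 22,253 hours = $27 per hour.
Year 1: 2,392 × $27 = $64,584. Book value $574,647.
Year 2: 4,445 × $27 = $120,015. Book value $454,632.
Year 3: 5,916 × $27 = $159,732. Book value $294,900.
Year 4: 2,649 × $27 = $71,523. Book value $223,377.
Year 5: 893 × $27 = $24,111. Book value $199,266.
Year 6: 5,958 × $27 = $160,866. Book value $38,400.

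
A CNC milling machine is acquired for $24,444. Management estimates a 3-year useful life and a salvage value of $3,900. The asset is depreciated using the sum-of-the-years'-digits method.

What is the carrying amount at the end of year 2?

$7,324

Depreciable base = $24,444 − $3,900 = $20,544.
Sum of the years' digits = 3+2+1 = 6.
Year 1: $20,544 × 3/6 = $10,272. Book value $14,172.
Year 2: $20,544 × 2/6 = $6,848. Book value $7,324.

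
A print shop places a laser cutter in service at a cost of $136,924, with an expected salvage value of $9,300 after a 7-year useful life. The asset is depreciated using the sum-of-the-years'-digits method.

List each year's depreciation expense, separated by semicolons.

$31,906; $27,348; $22,790; $18,232; $13,674; $9,116; $4,558

Depreciable base = $136,924 − $9,300 = $127,624.
Sum of the years' digits = 7+6+5+4+3+2+1 = 28.
Year 1: $127,624 × 7/28 = $31,906. Book value $105,018.
Year 2: $127,624 × 6/28 = $27,348. Book value $77,670.
Year 3: $127,624 × 5/28 = $22,790. Book value $54,880.
Year 4: $127,624 × 4/28 = $18,232. Book value $36,648.
Year 5: $127,624 × 3/28 = $13,674. Book value $22,974.
Year 6: $127,624 × 2/28 = $9,116. Book value $13,858.
Year 7: $127,624 × 1/28 = $4,558. Book value $9,300.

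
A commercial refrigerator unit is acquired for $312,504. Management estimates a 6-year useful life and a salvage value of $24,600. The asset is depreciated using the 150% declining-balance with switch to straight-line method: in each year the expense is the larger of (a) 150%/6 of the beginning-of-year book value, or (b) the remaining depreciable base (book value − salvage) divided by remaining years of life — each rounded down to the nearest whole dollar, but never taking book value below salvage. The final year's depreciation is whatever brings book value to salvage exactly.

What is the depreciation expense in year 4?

Depreciable base = $312,504 − $24,600 = $287,904.
Year 1: DB = ⌊$312,504 × 150%/6⌋ = $78,126; SL = ⌊$287,904/6⌋ = $47,984 → take DB $78,126. Book value $234,378.
Year 2: DB = ⌊$234,378 × 150%/6⌋ = $58,594; SL = ⌊$209,778/5⌋ = $41,955 → take DB $58,594. Book value $175,784.
Year 3: DB = ⌊$175,784 × 150%/6⌋ = $43,946; SL = ⌊$151,184/4⌋ = $37,796 → take DB $43,946. Book value $131,838.
Year 4: DB = ⌊$131,838 × 150%/6⌋ = $32,959; SL = ⌊$107,238/3⌋ = $35,746 → take SL $35,746. Book value $96,092.

$35,746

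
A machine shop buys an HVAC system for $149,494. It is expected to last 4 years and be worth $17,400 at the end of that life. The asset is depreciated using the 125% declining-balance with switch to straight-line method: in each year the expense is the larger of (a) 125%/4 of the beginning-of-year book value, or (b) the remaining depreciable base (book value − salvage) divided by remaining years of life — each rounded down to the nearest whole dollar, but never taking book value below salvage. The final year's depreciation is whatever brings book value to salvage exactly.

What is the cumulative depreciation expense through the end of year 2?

Depreciable base = $149,494 − $17,400 = $132,094.
Year 1: DB = ⌊$149,494 × 125%/4⌋ = $46,716; SL = ⌊$132,094/4⌋ = $33,023 → take DB $46,716. Book value $102,778.
Year 2: DB = ⌊$102,778 × 125%/4⌋ = $32,118; SL = ⌊$85,378/3⌋ = $28,459 → take DB $32,118. Book value $70,660.
Accumulated through year 2 = $149,494 − $70,660 = $78,834.

$78,834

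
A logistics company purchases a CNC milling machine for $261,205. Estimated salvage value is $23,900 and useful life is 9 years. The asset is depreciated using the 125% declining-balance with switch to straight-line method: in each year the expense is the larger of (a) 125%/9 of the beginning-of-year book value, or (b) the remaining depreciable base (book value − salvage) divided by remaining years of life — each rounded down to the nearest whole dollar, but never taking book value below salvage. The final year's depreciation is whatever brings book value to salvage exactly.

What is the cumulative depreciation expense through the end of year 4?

Depreciable base = $261,205 − $23,900 = $237,305.
Year 1: DB = ⌊$261,205 × 125%/9⌋ = $36,278; SL = ⌊$237,305/9⌋ = $26,367 → take DB $36,278. Book value $224,927.
Year 2: DB = ⌊$224,927 × 125%/9⌋ = $31,239; SL = ⌊$201,027/8⌋ = $25,128 → take DB $31,239. Book value $193,688.
Year 3: DB = ⌊$193,688 × 125%/9⌋ = $26,901; SL = ⌊$169,788/7⌋ = $24,255 → take DB $26,901. Book value $166,787.
Year 4: DB = ⌊$166,787 × 125%/9⌋ = $23,164; SL = ⌊$142,887/6⌋ = $23,814 → take SL $23,814. Book value $142,973.
Accumulated through year 4 = $261,205 − $142,973 = $118,232.

$118,232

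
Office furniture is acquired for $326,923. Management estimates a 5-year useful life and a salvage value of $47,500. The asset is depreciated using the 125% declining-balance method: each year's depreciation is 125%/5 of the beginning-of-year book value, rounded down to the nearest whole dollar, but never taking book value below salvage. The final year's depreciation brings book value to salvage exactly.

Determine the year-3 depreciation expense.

Depreciable base = $326,923 − $47,500 = $279,423.
Year 1: ⌊$326,923 × 125%/5⌋ = $81,730. Book value $245,193.
Year 2: ⌊$245,193 × 125%/5⌋ = $61,298. Book value $183,895.
Year 3: ⌊$183,895 × 125%/5⌋ = $45,973. Book value $137,922.

$45,973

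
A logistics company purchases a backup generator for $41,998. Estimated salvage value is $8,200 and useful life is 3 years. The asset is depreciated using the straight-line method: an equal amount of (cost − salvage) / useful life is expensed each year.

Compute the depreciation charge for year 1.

$11,266

Depreciable base = $41,998 − $8,200 = $33,798.
Annual expense = $33,798 / 3 = $11,266.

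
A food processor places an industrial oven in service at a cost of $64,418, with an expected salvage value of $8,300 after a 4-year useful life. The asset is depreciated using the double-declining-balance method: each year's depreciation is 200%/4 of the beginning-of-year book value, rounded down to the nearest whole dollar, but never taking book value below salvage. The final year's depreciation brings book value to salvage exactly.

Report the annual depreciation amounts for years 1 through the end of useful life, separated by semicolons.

Depreciable base = $64,418 − $8,300 = $56,118.
Year 1: ⌊$64,418 × 200%/4⌋ = $32,209. Book value $32,209.
Year 2: ⌊$32,209 × 200%/4⌋ = $16,104. Book value $16,105.
Year 3: ⌊$16,105 × 200%/4⌋ = $8,052, capped at $7,805. Book value $8,300.
Year 4 (final): $8,300 − $8,300 = $0. Book value $8,300.

$32,209; $16,104; $7,805; $0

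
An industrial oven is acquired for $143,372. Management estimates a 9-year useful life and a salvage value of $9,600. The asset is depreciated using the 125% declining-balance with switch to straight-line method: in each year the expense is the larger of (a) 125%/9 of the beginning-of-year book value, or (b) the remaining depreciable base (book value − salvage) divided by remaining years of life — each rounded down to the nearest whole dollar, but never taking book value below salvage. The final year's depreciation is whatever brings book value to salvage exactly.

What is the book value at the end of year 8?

Depreciable base = $143,372 − $9,600 = $133,772.
Year 1: DB = ⌊$143,372 × 125%/9⌋ = $19,912; SL = ⌊$133,772/9⌋ = $14,863 → take DB $19,912. Book value $123,460.
Year 2: DB = ⌊$123,460 × 125%/9⌋ = $17,147; SL = ⌊$113,860/8⌋ = $14,232 → take DB $17,147. Book value $106,313.
Year 3: DB = ⌊$106,313 × 125%/9⌋ = $14,765; SL = ⌊$96,713/7⌋ = $13,816 → take DB $14,765. Book value $91,548.
Year 4: DB = ⌊$91,548 × 125%/9⌋ = $12,715; SL = ⌊$81,948/6⌋ = $13,658 → take SL $13,658. Book value $77,890.
Year 5: DB = ⌊$77,890 × 125%/9⌋ = $10,818; SL = ⌊$68,290/5⌋ = $13,658 → take SL $13,658. Book value $64,232.
Year 6: DB = ⌊$64,232 × 125%/9⌋ = $8,921; SL = ⌊$54,632/4⌋ = $13,658 → take SL $13,658. Book value $50,574.
Year 7: DB = ⌊$50,574 × 125%/9⌋ = $7,024; SL = ⌊$40,974/3⌋ = $13,658 → take SL $13,658. Book value $36,916.
Year 8: DB = ⌊$36,916 × 125%/9⌋ = $5,127; SL = ⌊$27,316/2⌋ = $13,658 → take SL $13,658. Book value $23,258.

$23,258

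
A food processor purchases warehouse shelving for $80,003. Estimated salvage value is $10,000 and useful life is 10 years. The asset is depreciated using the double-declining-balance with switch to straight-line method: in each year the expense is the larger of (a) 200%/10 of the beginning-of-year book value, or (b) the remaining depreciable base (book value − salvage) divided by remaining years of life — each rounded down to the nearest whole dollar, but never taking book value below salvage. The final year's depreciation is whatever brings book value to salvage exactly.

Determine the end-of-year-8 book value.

Depreciable base = $80,003 − $10,000 = $70,003.
Year 1: DB = ⌊$80,003 × 200%/10⌋ = $16,000; SL = ⌊$70,003/10⌋ = $7,000 → take DB $16,000. Book value $64,003.
Year 2: DB = ⌊$64,003 × 200%/10⌋ = $12,800; SL = ⌊$54,003/9⌋ = $6,000 → take DB $12,800. Book value $51,203.
Year 3: DB = ⌊$51,203 × 200%/10⌋ = $10,240; SL = ⌊$41,203/8⌋ = $5,150 → take DB $10,240. Book value $40,963.
Year 4: DB = ⌊$40,963 × 200%/10⌋ = $8,192; SL = ⌊$30,963/7⌋ = $4,423 → take DB $8,192. Book value $32,771.
Year 5: DB = ⌊$32,771 × 200%/10⌋ = $6,554; SL = ⌊$22,771/6⌋ = $3,795 → take DB $6,554. Book value $26,217.
Year 6: DB = ⌊$26,217 × 200%/10⌋ = $5,243; SL = ⌊$16,217/5⌋ = $3,243 → take DB $5,243. Book value $20,974.
Year 7: DB = ⌊$20,974 × 200%/10⌋ = $4,194; SL = ⌊$10,974/4⌋ = $2,743 → take DB $4,194. Book value $16,780.
Year 8: DB = ⌊$16,780 × 200%/10⌋ = $3,356; SL = ⌊$6,780/3⌋ = $2,260 → take DB $3,356. Book value $13,424.

$13,424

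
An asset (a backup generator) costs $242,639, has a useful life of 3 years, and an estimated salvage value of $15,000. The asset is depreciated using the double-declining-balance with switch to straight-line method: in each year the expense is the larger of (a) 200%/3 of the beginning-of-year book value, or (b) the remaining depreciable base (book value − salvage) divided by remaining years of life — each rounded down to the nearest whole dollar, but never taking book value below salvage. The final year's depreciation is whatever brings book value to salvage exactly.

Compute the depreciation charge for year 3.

$11,960

Depreciable base = $242,639 − $15,000 = $227,639.
Year 1: DB = ⌊$242,639 × 200%/3⌋ = $161,759; SL = ⌊$227,639/3⌋ = $75,879 → take DB $161,759. Book value $80,880.
Year 2: DB = ⌊$80,880 × 200%/3⌋ = $53,920; SL = ⌊$65,880/2⌋ = $32,940 → take DB $53,920. Book value $26,960.
Year 3 (final): $26,960 − $15,000 = $11,960. Book value $15,000.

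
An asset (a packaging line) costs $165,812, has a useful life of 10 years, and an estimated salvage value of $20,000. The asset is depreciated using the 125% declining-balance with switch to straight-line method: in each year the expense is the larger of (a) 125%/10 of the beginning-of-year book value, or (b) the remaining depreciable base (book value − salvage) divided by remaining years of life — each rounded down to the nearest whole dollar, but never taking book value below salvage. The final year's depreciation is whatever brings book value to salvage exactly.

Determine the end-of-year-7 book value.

Depreciable base = $165,812 − $20,000 = $145,812.
Year 1: DB = ⌊$165,812 × 125%/10⌋ = $20,726; SL = ⌊$145,812/10⌋ = $14,581 → take DB $20,726. Book value $145,086.
Year 2: DB = ⌊$145,086 × 125%/10⌋ = $18,135; SL = ⌊$125,086/9⌋ = $13,898 → take DB $18,135. Book value $126,951.
Year 3: DB = ⌊$126,951 × 125%/10⌋ = $15,868; SL = ⌊$106,951/8⌋ = $13,368 → take DB $15,868. Book value $111,083.
Year 4: DB = ⌊$111,083 × 125%/10⌋ = $13,885; SL = ⌊$91,083/7⌋ = $13,011 → take DB $13,885. Book value $97,198.
Year 5: DB = ⌊$97,198 × 125%/10⌋ = $12,149; SL = ⌊$77,198/6⌋ = $12,866 → take SL $12,866. Book value $84,332.
Year 6: DB = ⌊$84,332 × 125%/10⌋ = $10,541; SL = ⌊$64,332/5⌋ = $12,866 → take SL $12,866. Book value $71,466.
Year 7: DB = ⌊$71,466 × 125%/10⌋ = $8,933; SL = ⌊$51,466/4⌋ = $12,866 → take SL $12,866. Book value $58,600.

$58,600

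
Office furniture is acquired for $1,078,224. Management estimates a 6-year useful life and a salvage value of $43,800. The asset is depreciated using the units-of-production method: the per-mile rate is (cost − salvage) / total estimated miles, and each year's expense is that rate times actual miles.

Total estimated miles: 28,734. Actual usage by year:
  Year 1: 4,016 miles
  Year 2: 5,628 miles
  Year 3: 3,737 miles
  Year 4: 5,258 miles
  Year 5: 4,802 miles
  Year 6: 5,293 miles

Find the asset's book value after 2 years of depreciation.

$731,040

Depreciable base = $1,078,224 − $43,800 = $1,034,424.
Rate = $1,034,424 / 28,734 miles = $36 per mile.
Year 1: 4,016 × $36 = $144,576. Book value $933,648.
Year 2: 5,628 × $36 = $202,608. Book value $731,040.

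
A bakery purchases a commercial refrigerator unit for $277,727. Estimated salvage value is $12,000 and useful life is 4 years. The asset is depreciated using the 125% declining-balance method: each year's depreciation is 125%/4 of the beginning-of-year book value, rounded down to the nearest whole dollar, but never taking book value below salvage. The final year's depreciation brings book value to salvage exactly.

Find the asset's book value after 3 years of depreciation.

Depreciable base = $277,727 − $12,000 = $265,727.
Year 1: ⌊$277,727 × 125%/4⌋ = $86,789. Book value $190,938.
Year 2: ⌊$190,938 × 125%/4⌋ = $59,668. Book value $131,270.
Year 3: ⌊$131,270 × 125%/4⌋ = $41,021. Book value $90,249.

$90,249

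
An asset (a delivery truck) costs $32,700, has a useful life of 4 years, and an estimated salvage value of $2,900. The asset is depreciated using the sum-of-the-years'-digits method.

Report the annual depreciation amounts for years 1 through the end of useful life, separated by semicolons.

Depreciable base = $32,700 − $2,900 = $29,800.
Sum of the years' digits = 4+3+2+1 = 10.
Year 1: $29,800 × 4/10 = $11,920. Book value $20,780.
Year 2: $29,800 × 3/10 = $8,940. Book value $11,840.
Year 3: $29,800 × 2/10 = $5,960. Book value $5,880.
Year 4: $29,800 × 1/10 = $2,980. Book value $2,900.

$11,920; $8,940; $5,960; $2,980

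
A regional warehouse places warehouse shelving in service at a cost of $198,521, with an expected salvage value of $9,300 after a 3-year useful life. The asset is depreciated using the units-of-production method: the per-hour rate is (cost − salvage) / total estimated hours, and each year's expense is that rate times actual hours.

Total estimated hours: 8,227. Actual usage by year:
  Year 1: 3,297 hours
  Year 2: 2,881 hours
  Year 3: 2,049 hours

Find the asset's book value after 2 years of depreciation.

$56,427

Depreciable base = $198,521 − $9,300 = $189,221.
Rate = $189,221 / 8,227 hours = $23 per hour.
Year 1: 3,297 × $23 = $75,831. Book value $122,690.
Year 2: 2,881 × $23 = $66,263. Book value $56,427.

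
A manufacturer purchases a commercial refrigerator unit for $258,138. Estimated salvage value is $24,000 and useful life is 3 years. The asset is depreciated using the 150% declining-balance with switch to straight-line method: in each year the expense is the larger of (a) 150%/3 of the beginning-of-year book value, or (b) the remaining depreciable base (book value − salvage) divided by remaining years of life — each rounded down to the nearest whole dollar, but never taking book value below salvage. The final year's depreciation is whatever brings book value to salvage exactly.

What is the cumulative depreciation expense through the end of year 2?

$193,603

Depreciable base = $258,138 − $24,000 = $234,138.
Year 1: DB = ⌊$258,138 × 150%/3⌋ = $129,069; SL = ⌊$234,138/3⌋ = $78,046 → take DB $129,069. Book value $129,069.
Year 2: DB = ⌊$129,069 × 150%/3⌋ = $64,534; SL = ⌊$105,069/2⌋ = $52,534 → take DB $64,534. Book value $64,535.
Accumulated through year 2 = $258,138 − $64,535 = $193,603.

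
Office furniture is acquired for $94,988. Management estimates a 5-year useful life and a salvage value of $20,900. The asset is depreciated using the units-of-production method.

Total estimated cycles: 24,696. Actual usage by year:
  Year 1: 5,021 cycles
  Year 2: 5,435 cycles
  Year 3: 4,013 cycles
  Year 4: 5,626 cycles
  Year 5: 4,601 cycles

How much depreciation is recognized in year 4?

$16,878

Depreciable base = $94,988 − $20,900 = $74,088.
Rate = $74,088 / 24,696 cycles = $3 per cycle.
Year 1: 5,021 × $3 = $15,063. Book value $79,925.
Year 2: 5,435 × $3 = $16,305. Book value $63,620.
Year 3: 4,013 × $3 = $12,039. Book value $51,581.
Year 4: 5,626 × $3 = $16,878. Book value $34,703.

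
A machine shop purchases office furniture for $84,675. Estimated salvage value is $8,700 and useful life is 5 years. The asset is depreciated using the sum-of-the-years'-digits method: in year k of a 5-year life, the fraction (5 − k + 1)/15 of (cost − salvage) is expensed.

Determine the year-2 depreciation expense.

$20,260

Depreciable base = $84,675 − $8,700 = $75,975.
Sum of the years' digits = 5+4+3+2+1 = 15.
Year 1: $75,975 × 5/15 = $25,325. Book value $59,350.
Year 2: $75,975 × 4/15 = $20,260. Book value $39,090.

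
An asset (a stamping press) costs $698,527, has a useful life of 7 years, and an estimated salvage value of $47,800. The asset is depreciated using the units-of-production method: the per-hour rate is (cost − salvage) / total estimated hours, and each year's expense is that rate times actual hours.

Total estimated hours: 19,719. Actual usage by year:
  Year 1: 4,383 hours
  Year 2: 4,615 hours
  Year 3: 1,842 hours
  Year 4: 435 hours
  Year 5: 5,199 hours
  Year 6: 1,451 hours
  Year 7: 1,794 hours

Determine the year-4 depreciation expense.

$14,355

Depreciable base = $698,527 − $47,800 = $650,727.
Rate = $650,727 / 19,719 hours = $33 per hour.
Year 1: 4,383 × $33 = $144,639. Book value $553,888.
Year 2: 4,615 × $33 = $152,295. Book value $401,593.
Year 3: 1,842 × $33 = $60,786. Book value $340,807.
Year 4: 435 × $33 = $14,355. Book value $326,452.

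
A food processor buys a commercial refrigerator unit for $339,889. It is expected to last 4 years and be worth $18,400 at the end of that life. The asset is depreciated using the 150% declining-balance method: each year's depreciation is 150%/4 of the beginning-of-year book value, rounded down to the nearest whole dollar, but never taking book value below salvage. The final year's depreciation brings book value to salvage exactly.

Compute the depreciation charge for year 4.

$64,582

Depreciable base = $339,889 − $18,400 = $321,489.
Year 1: ⌊$339,889 × 150%/4⌋ = $127,458. Book value $212,431.
Year 2: ⌊$212,431 × 150%/4⌋ = $79,661. Book value $132,770.
Year 3: ⌊$132,770 × 150%/4⌋ = $49,788. Book value $82,982.
Year 4 (final): $82,982 − $18,400 = $64,582. Book value $18,400.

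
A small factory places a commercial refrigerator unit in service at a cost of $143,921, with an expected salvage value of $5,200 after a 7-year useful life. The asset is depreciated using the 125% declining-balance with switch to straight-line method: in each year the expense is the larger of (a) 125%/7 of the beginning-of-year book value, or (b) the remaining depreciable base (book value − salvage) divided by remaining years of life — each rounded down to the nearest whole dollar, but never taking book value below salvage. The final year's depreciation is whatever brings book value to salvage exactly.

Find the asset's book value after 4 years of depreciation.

Depreciable base = $143,921 − $5,200 = $138,721.
Year 1: DB = ⌊$143,921 × 125%/7⌋ = $25,700; SL = ⌊$138,721/7⌋ = $19,817 → take DB $25,700. Book value $118,221.
Year 2: DB = ⌊$118,221 × 125%/7⌋ = $21,110; SL = ⌊$113,021/6⌋ = $18,836 → take DB $21,110. Book value $97,111.
Year 3: DB = ⌊$97,111 × 125%/7⌋ = $17,341; SL = ⌊$91,911/5⌋ = $18,382 → take SL $18,382. Book value $78,729.
Year 4: DB = ⌊$78,729 × 125%/7⌋ = $14,058; SL = ⌊$73,529/4⌋ = $18,382 → take SL $18,382. Book value $60,347.

$60,347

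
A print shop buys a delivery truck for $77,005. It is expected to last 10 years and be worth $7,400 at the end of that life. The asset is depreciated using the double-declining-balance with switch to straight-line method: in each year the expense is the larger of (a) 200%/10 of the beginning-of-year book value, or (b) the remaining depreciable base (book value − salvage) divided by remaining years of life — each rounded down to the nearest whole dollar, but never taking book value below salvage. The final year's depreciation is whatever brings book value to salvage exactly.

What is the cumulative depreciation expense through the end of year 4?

Depreciable base = $77,005 − $7,400 = $69,605.
Year 1: DB = ⌊$77,005 × 200%/10⌋ = $15,401; SL = ⌊$69,605/10⌋ = $6,960 → take DB $15,401. Book value $61,604.
Year 2: DB = ⌊$61,604 × 200%/10⌋ = $12,320; SL = ⌊$54,204/9⌋ = $6,022 → take DB $12,320. Book value $49,284.
Year 3: DB = ⌊$49,284 × 200%/10⌋ = $9,856; SL = ⌊$41,884/8⌋ = $5,235 → take DB $9,856. Book value $39,428.
Year 4: DB = ⌊$39,428 × 200%/10⌋ = $7,885; SL = ⌊$32,028/7⌋ = $4,575 → take DB $7,885. Book value $31,543.
Accumulated through year 4 = $77,005 − $31,543 = $45,462.

$45,462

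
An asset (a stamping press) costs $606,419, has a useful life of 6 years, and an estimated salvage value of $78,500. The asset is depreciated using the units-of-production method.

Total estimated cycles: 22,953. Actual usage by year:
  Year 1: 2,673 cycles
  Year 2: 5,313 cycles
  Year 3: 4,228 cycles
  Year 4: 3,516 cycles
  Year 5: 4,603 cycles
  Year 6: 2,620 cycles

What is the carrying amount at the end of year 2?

$422,741

Depreciable base = $606,419 − $78,500 = $527,919.
Rate = $527,919 / 22,953 cycles = $23 per cycle.
Year 1: 2,673 × $23 = $61,479. Book value $544,940.
Year 2: 5,313 × $23 = $122,199. Book value $422,741.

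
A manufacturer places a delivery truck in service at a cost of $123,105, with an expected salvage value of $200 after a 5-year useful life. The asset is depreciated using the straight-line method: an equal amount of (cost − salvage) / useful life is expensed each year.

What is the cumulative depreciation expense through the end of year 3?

$73,743

Depreciable base = $123,105 − $200 = $122,905.
Annual expense = $122,905 / 5 = $24,581.
End of year 1: book value $98,524.
End of year 2: book value $73,943.
End of year 3: book value $49,362.
Accumulated through year 3 = $123,105 − $49,362 = $73,743.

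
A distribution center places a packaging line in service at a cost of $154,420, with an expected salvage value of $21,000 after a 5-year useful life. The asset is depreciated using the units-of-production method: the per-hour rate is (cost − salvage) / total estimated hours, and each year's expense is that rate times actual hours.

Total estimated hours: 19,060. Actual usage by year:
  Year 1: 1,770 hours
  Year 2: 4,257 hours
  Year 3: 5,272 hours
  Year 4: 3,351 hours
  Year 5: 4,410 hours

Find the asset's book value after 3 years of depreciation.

Depreciable base = $154,420 − $21,000 = $133,420.
Rate = $133,420 / 19,060 hours = $7 per hour.
Year 1: 1,770 × $7 = $12,390. Book value $142,030.
Year 2: 4,257 × $7 = $29,799. Book value $112,231.
Year 3: 5,272 × $7 = $36,904. Book value $75,327.

$75,327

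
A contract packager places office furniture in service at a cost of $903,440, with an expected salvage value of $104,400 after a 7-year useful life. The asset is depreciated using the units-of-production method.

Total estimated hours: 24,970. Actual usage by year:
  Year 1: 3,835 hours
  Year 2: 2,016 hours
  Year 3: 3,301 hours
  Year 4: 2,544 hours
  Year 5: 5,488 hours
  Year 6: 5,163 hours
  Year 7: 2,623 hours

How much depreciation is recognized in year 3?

$105,632

Depreciable base = $903,440 − $104,400 = $799,040.
Rate = $799,040 / 24,970 hours = $32 per hour.
Year 1: 3,835 × $32 = $122,720. Book value $780,720.
Year 2: 2,016 × $32 = $64,512. Book value $716,208.
Year 3: 3,301 × $32 = $105,632. Book value $610,576.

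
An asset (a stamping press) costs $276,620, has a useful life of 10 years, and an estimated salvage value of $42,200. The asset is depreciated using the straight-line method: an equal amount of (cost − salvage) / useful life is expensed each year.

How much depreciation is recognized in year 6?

$23,442

Depreciable base = $276,620 − $42,200 = $234,420.
Annual expense = $234,420 / 10 = $23,442.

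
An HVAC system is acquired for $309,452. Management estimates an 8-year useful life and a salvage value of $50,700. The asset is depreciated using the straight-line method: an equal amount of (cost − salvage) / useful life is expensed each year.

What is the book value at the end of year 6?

$115,388

Depreciable base = $309,452 − $50,700 = $258,752.
Annual expense = $258,752 / 8 = $32,344.
End of year 1: book value $277,108.
End of year 2: book value $244,764.
End of year 3: book value $212,420.
End of year 4: book value $180,076.
End of year 5: book value $147,732.
End of year 6: book value $115,388.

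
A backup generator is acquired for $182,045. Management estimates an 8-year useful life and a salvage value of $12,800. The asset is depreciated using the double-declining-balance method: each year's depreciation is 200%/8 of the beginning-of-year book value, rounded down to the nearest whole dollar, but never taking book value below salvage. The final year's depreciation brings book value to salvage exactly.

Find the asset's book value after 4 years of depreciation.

$57,601

Depreciable base = $182,045 − $12,800 = $169,245.
Year 1: ⌊$182,045 × 200%/8⌋ = $45,511. Book value $136,534.
Year 2: ⌊$136,534 × 200%/8⌋ = $34,133. Book value $102,401.
Year 3: ⌊$102,401 × 200%/8⌋ = $25,600. Book value $76,801.
Year 4: ⌊$76,801 × 200%/8⌋ = $19,200. Book value $57,601.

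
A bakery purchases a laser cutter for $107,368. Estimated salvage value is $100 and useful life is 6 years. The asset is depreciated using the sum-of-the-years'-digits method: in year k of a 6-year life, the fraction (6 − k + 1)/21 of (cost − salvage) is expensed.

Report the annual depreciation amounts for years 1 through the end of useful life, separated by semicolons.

Depreciable base = $107,368 − $100 = $107,268.
Sum of the years' digits = 6+5+4+3+2+1 = 21.
Year 1: $107,268 × 6/21 = $30,648. Book value $76,720.
Year 2: $107,268 × 5/21 = $25,540. Book value $51,180.
Year 3: $107,268 × 4/21 = $20,432. Book value $30,748.
Year 4: $107,268 × 3/21 = $15,324. Book value $15,424.
Year 5: $107,268 × 2/21 = $10,216. Book value $5,208.
Year 6: $107,268 × 1/21 = $5,108. Book value $100.

$30,648; $25,540; $20,432; $15,324; $10,216; $5,108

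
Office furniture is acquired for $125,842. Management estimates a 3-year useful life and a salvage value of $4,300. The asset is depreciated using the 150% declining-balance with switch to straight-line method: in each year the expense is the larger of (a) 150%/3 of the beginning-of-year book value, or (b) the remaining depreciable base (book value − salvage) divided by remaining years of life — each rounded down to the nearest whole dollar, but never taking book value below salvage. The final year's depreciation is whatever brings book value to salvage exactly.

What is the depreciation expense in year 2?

Depreciable base = $125,842 − $4,300 = $121,542.
Year 1: DB = ⌊$125,842 × 150%/3⌋ = $62,921; SL = ⌊$121,542/3⌋ = $40,514 → take DB $62,921. Book value $62,921.
Year 2: DB = ⌊$62,921 × 150%/3⌋ = $31,460; SL = ⌊$58,621/2⌋ = $29,310 → take DB $31,460. Book value $31,461.

$31,460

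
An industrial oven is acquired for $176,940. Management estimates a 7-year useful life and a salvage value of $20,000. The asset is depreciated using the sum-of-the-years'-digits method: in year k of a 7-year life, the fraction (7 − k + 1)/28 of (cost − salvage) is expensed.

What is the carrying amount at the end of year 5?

Depreciable base = $176,940 − $20,000 = $156,940.
Sum of the years' digits = 7+6+5+4+3+2+1 = 28.
Year 1: $156,940 × 7/28 = $39,235. Book value $137,705.
Year 2: $156,940 × 6/28 = $33,630. Book value $104,075.
Year 3: $156,940 × 5/28 = $28,025. Book value $76,050.
Year 4: $156,940 × 4/28 = $22,420. Book value $53,630.
Year 5: $156,940 × 3/28 = $16,815. Book value $36,815.

$36,815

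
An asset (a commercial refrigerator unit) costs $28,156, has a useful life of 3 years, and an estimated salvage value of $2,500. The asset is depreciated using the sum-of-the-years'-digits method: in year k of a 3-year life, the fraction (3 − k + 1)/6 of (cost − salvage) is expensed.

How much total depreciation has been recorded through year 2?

$21,380

Depreciable base = $28,156 − $2,500 = $25,656.
Sum of the years' digits = 3+2+1 = 6.
Year 1: $25,656 × 3/6 = $12,828. Book value $15,328.
Year 2: $25,656 × 2/6 = $8,552. Book value $6,776.
Accumulated through year 2 = $28,156 − $6,776 = $21,380.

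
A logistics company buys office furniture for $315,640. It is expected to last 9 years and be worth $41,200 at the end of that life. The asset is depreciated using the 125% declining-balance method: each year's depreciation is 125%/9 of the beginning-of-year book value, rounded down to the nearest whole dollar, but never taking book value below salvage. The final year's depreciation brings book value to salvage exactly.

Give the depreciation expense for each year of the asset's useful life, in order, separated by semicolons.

$43,838; $37,750; $32,507; $27,992; $24,104; $20,756; $17,874; $15,391; $54,228

Depreciable base = $315,640 − $41,200 = $274,440.
Year 1: ⌊$315,640 × 125%/9⌋ = $43,838. Book value $271,802.
Year 2: ⌊$271,802 × 125%/9⌋ = $37,750. Book value $234,052.
Year 3: ⌊$234,052 × 125%/9⌋ = $32,507. Book value $201,545.
Year 4: ⌊$201,545 × 125%/9⌋ = $27,992. Book value $173,553.
Year 5: ⌊$173,553 × 125%/9⌋ = $24,104. Book value $149,449.
Year 6: ⌊$149,449 × 125%/9⌋ = $20,756. Book value $128,693.
Year 7: ⌊$128,693 × 125%/9⌋ = $17,874. Book value $110,819.
Year 8: ⌊$110,819 × 125%/9⌋ = $15,391. Book value $95,428.
Year 9 (final): $95,428 − $41,200 = $54,228. Book value $41,200.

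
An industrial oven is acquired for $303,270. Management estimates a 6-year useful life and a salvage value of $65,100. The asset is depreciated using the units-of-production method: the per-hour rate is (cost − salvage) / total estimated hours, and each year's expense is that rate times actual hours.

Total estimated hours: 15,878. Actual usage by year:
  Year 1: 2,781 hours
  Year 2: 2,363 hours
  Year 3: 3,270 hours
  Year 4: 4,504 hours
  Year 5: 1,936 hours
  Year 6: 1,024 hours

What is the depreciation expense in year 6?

$15,360

Depreciable base = $303,270 − $65,100 = $238,170.
Rate = $238,170 / 15,878 hours = $15 per hour.
Year 1: 2,781 × $15 = $41,715. Book value $261,555.
Year 2: 2,363 × $15 = $35,445. Book value $226,110.
Year 3: 3,270 × $15 = $49,050. Book value $177,060.
Year 4: 4,504 × $15 = $67,560. Book value $109,500.
Year 5: 1,936 × $15 = $29,040. Book value $80,460.
Year 6: 1,024 × $15 = $15,360. Book value $65,100.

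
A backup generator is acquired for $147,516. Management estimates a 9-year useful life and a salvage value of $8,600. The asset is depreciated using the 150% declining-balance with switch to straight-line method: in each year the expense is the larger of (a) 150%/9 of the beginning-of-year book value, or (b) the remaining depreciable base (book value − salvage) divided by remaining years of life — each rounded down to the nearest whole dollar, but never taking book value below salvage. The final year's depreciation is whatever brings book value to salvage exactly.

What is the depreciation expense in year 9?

Depreciable base = $147,516 − $8,600 = $138,916.
Year 1: DB = ⌊$147,516 × 150%/9⌋ = $24,586; SL = ⌊$138,916/9⌋ = $15,435 → take DB $24,586. Book value $122,930.
Year 2: DB = ⌊$122,930 × 150%/9⌋ = $20,488; SL = ⌊$114,330/8⌋ = $14,291 → take DB $20,488. Book value $102,442.
Year 3: DB = ⌊$102,442 × 150%/9⌋ = $17,073; SL = ⌊$93,842/7⌋ = $13,406 → take DB $17,073. Book value $85,369.
Year 4: DB = ⌊$85,369 × 150%/9⌋ = $14,228; SL = ⌊$76,769/6⌋ = $12,794 → take DB $14,228. Book value $71,141.
Year 5: DB = ⌊$71,141 × 150%/9⌋ = $11,856; SL = ⌊$62,541/5⌋ = $12,508 → take SL $12,508. Book value $58,633.
Year 6: DB = ⌊$58,633 × 150%/9⌋ = $9,772; SL = ⌊$50,033/4⌋ = $12,508 → take SL $12,508. Book value $46,125.
Year 7: DB = ⌊$46,125 × 150%/9⌋ = $7,687; SL = ⌊$37,525/3⌋ = $12,508 → take SL $12,508. Book value $33,617.
Year 8: DB = ⌊$33,617 × 150%/9⌋ = $5,602; SL = ⌊$25,017/2⌋ = $12,508 → take SL $12,508. Book value $21,109.
Year 9 (final): $21,109 − $8,600 = $12,509. Book value $8,600.

$12,509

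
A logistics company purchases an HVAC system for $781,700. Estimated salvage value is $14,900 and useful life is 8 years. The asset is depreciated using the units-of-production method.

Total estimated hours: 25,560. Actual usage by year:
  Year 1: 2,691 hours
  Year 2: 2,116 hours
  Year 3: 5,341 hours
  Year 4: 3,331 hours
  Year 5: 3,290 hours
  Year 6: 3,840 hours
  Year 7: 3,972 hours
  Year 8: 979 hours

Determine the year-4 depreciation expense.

Depreciable base = $781,700 − $14,900 = $766,800.
Rate = $766,800 / 25,560 hours = $30 per hour.
Year 1: 2,691 × $30 = $80,730. Book value $700,970.
Year 2: 2,116 × $30 = $63,480. Book value $637,490.
Year 3: 5,341 × $30 = $160,230. Book value $477,260.
Year 4: 3,331 × $30 = $99,930. Book value $377,330.

$99,930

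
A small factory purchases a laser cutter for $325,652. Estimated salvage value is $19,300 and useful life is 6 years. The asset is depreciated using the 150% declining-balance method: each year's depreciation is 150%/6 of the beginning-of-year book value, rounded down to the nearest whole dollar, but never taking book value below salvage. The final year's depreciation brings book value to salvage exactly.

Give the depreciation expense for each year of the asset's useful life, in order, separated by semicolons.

$81,413; $61,059; $45,795; $34,346; $25,759; $57,980

Depreciable base = $325,652 − $19,300 = $306,352.
Year 1: ⌊$325,652 × 150%/6⌋ = $81,413. Book value $244,239.
Year 2: ⌊$244,239 × 150%/6⌋ = $61,059. Book value $183,180.
Year 3: ⌊$183,180 × 150%/6⌋ = $45,795. Book value $137,385.
Year 4: ⌊$137,385 × 150%/6⌋ = $34,346. Book value $103,039.
Year 5: ⌊$103,039 × 150%/6⌋ = $25,759. Book value $77,280.
Year 6 (final): $77,280 − $19,300 = $57,980. Book value $19,300.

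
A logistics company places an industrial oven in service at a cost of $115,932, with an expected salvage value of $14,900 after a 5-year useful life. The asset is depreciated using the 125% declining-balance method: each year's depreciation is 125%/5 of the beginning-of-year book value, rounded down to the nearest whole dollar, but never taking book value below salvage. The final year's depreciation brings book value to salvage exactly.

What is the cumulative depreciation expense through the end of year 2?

$50,720

Depreciable base = $115,932 − $14,900 = $101,032.
Year 1: ⌊$115,932 × 125%/5⌋ = $28,983. Book value $86,949.
Year 2: ⌊$86,949 × 125%/5⌋ = $21,737. Book value $65,212.
Accumulated through year 2 = $115,932 − $65,212 = $50,720.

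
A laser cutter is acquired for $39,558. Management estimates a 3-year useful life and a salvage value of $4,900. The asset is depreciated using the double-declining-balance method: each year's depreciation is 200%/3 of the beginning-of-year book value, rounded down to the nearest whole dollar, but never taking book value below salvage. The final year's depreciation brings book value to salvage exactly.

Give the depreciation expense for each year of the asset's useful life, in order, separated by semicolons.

$26,372; $8,286; $0

Depreciable base = $39,558 − $4,900 = $34,658.
Year 1: ⌊$39,558 × 200%/3⌋ = $26,372. Book value $13,186.
Year 2: ⌊$13,186 × 200%/3⌋ = $8,790, capped at $8,286. Book value $4,900.
Year 3 (final): $4,900 − $4,900 = $0. Book value $4,900.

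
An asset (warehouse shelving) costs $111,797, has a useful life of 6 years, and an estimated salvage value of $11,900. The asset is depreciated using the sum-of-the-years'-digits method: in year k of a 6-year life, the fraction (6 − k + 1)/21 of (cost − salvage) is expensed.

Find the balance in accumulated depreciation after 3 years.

Depreciable base = $111,797 − $11,900 = $99,897.
Sum of the years' digits = 6+5+4+3+2+1 = 21.
Year 1: $99,897 × 6/21 = $28,542. Book value $83,255.
Year 2: $99,897 × 5/21 = $23,785. Book value $59,470.
Year 3: $99,897 × 4/21 = $19,028. Book value $40,442.
Accumulated through year 3 = $111,797 − $40,442 = $71,355.

$71,355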